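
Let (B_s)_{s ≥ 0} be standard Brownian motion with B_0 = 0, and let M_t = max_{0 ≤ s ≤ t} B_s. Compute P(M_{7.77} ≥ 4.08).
P(M_{7.77} ≥ 4.08) = 2·P(B_{7.77} ≥ 4.08) = 2(1 − Φ(4.08/√7.77)) ≈ 0.1433

By the reflection principle for Brownian motion, P(M_t ≥ a) = 2 · P(B_t ≥ a) for a ≥ 0. Since B_t ~ N(0, t), P(B_t ≥ 4.08) = 1 − Φ(4.08/√t) = 1 − Φ(4.08/√7.77) = 1 − Φ(1.4637). So
  P(M_{7.77} ≥ 4.08) = 2(1 − Φ(1.4637)) ≈ 0.1433.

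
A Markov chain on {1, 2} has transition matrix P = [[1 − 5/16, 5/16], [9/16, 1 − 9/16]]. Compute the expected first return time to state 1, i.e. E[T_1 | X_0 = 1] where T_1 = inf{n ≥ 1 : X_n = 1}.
E[T_1 | X_0 = 1] = 1/π_1 = 14/9

For an irreducible recurrent Markov chain with stationary distribution π, E[T_i | X_0 = i] = 1/π_i (Kac's formula). Here π_1 = (9/16)/(5/16 + 9/16) = (9/16)/(7/8) = 9/14, so E[T_1 | X_0 = 1] = 1/π_1 = (5/16 + 9/16)/(9/16) = (7/8)/(9/16) = 14/9.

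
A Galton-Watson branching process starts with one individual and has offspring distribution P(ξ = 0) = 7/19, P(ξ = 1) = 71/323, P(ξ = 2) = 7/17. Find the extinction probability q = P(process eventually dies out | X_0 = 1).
q = 17/19

The pgf is f(s) = 7/19 + 71/323·s + 7/17·s². The extinction probability q is the smallest fixed point of f in [0, 1]. Setting s = f(s):
  7/17·s² + (71/323 − 1)·s + 7/19 = 0
  7/17·s² − (7/19 + 7/17)·s + 7/19 = 0
which factors as (s − 1)·(7/17·s − 7/19) = 0, giving roots s = 1 and s = (7/19)/(7/17) = 17/19.
Mean offspring μ = 71/323 + 2·7/17 = 337/323 > 1 (supercritical), so q < 1. The extinction probability is the smaller root: q = (7/19)/(7/17) = 17/19.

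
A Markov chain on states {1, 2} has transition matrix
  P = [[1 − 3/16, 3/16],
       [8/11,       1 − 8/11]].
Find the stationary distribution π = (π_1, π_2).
π_1 = 128/161, π_2 = 33/161

Solve πP = π with π_1 + π_2 = 1. From πP = π: π_1 · (1 − 3/16) + π_2 · 8/11 = π_1 ⇒ π_2 · 8/11 = π_1 · 3/16 ⇒ π_2/π_1 = (3/16)/(8/11) = 33/128. Together with π_1 + π_2 = 1:
  π_1 = (8/11)/(3/16 + 8/11) = (8/11)/(161/176) = 128/161,
  π_2 = (3/16)/(3/16 + 8/11) = (3/16)/(161/176) = 33/161.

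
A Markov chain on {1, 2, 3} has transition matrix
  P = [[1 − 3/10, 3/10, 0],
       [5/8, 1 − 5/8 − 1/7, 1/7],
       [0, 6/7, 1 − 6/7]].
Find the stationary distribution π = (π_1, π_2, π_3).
π = (25/39, 4/13, 2/39)

This is a birth-death chain on three states, which satisfies detailed balance: π_1 · P_{12} = π_2 · P_{21} and π_2 · P_{23} = π_3 · P_{32}.
From π_1 · 3/10 = π_2 · 5/8: π_2/π_1 = (3/10)/(5/8) = 12/25.
From π_2 · 1/7 = π_3 · 6/7: π_3/π_2 = (1/7)/(6/7) = 1/6.
Take π_1 proportional to 1; then unnormalized π = (1, 12/25, 2/25). Normalize by dividing by the sum 39/25:
  π = (25/39, 4/13, 2/39).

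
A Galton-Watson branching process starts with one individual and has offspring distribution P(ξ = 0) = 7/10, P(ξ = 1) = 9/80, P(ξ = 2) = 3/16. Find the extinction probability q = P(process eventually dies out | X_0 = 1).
q = 1

Mean offspring μ = 0·7/10 + 1·9/80 + 2·3/16 = 39/80 ≤ 1. For μ ≤ 1 with offspring not concentrated at 1, the Galton-Watson process goes extinct almost surely, so q = 1.
(Algebraic check: The pgf is f(s) = 7/10 + 9/80·s + 3/16·s². The extinction probability q is the smallest fixed point of f in [0, 1]. Setting s = f(s):
  3/16·s² + (9/80 − 1)·s + 7/10 = 0
  3/16·s² − (7/10 + 3/16)·s + 7/10 = 0
which factors as (s − 1)·(3/16·s − 7/10) = 0, giving roots s = 1 and s = (7/10)/(3/16) = 56/15. Since 56/15 ≥ 1, the smallest root in [0, 1] is s = 1.)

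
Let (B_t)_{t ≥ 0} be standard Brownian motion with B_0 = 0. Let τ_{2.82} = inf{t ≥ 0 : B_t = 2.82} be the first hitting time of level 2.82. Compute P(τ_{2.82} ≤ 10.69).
P(τ_{2.82} ≤ 10.69) = 2(1 − Φ(2.82/√10.69)) = 2(1 − Φ(0.8625)) ≈ 0.3884

By the reflection principle for standard BM, P(τ_b ≤ t) = 2 · P(B_t ≥ b). Since B_t ~ N(0, t), P(B_t ≥ 2.82) = 1 − Φ(2.82/√t) = 1 − Φ(2.82/√10.69) = 1 − Φ(0.8625) ≈ 0.19421. Doubling: P(τ_{2.82} ≤ 10.69) ≈ 2 · 0.19421 = 0.38842 ≈ 0.3884.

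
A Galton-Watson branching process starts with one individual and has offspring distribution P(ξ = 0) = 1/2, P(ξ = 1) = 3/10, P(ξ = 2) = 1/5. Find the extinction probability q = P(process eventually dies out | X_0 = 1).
q = 1

Mean offspring μ = 0·1/2 + 1·3/10 + 2·1/5 = 7/10 ≤ 1. For μ ≤ 1 with offspring not concentrated at 1, the Galton-Watson process goes extinct almost surely, so q = 1.
(Algebraic check: The pgf is f(s) = 1/2 + 3/10·s + 1/5·s². The extinction probability q is the smallest fixed point of f in [0, 1]. Setting s = f(s):
  1/5·s² + (3/10 − 1)·s + 1/2 = 0
  1/5·s² − (1/2 + 1/5)·s + 1/2 = 0
which factors as (s − 1)·(1/5·s − 1/2) = 0, giving roots s = 1 and s = (1/2)/(1/5) = 5/2. Since 5/2 ≥ 1, the smallest root in [0, 1] is s = 1.)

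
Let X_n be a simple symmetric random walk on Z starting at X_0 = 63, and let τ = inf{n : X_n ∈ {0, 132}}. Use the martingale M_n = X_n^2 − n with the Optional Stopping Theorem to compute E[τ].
E[τ] = 4347

M_n = X_n^2 − n is a martingale (since E[X_{n+1}^2 | F_n] = X_n^2 + 1). By OST (τ has finite mean in a bounded region), E[M_τ] = E[M_0] = X_0^2 − 0 = 63^2 = 3969. Also E[M_τ] = E[X_τ^2] − E[τ]. The walk exits at 0 or 132, with P(hit 132 first) = 63/132, so E[X_τ^2] = 132^2 · 63/132 + 0 = 8316. Thus E[τ] = E[X_τ^2] − E[M_τ] = 8316 − 3969 = 4347 = 63(132 − 63) = 4347.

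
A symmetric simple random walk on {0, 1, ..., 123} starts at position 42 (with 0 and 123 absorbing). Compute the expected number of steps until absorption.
E[τ | X_0 = 42] = 3402

Let v_k = E[τ | X_0 = k]. Boundary: v_0 = v_123 = 0. Recurrence: v_k = 1 + (v_{k-1} + v_{k+1})/2 for 1 ≤ k ≤ 122. The particular solution to v_k − (v_{k-1} + v_{k+1})/2 = 1 is v_k = −k^2. Adding homogeneous solution A + B k and matching boundaries gives v_k = k (123 − k). Substituting k = 42: v_42 = 42 · 81 = 3402.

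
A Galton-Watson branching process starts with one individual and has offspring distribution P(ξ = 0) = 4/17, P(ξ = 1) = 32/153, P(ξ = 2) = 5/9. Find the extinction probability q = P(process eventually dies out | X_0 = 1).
q = 36/85

The pgf is f(s) = 4/17 + 32/153·s + 5/9·s². The extinction probability q is the smallest fixed point of f in [0, 1]. Setting s = f(s):
  5/9·s² + (32/153 − 1)·s + 4/17 = 0
  5/9·s² − (4/17 + 5/9)·s + 4/17 = 0
which factors as (s − 1)·(5/9·s − 4/17) = 0, giving roots s = 1 and s = (4/17)/(5/9) = 36/85.
Mean offspring μ = 32/153 + 2·5/9 = 202/153 > 1 (supercritical), so q < 1. The extinction probability is the smaller root: q = (4/17)/(5/9) = 36/85.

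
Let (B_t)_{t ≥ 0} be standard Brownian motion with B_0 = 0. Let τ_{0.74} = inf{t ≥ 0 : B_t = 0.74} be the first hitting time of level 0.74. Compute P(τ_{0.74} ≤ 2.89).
P(τ_{0.74} ≤ 2.89) = 2(1 − Φ(0.74/√2.89)) = 2(1 − Φ(0.4353)) ≈ 0.6633

By the reflection principle for standard BM, P(τ_b ≤ t) = 2 · P(B_t ≥ b). Since B_t ~ N(0, t), P(B_t ≥ 0.74) = 1 − Φ(0.74/√t) = 1 − Φ(0.74/√2.89) = 1 − Φ(0.4353) ≈ 0.33167. Doubling: P(τ_{0.74} ≤ 2.89) ≈ 2 · 0.33167 = 0.66334 ≈ 0.6633.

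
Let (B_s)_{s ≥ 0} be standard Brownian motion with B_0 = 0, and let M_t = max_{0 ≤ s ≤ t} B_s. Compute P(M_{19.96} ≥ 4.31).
P(M_{19.96} ≥ 4.31) = 2·P(B_{19.96} ≥ 4.31) = 2(1 − Φ(4.31/√19.96)) ≈ 0.3347

By the reflection principle for Brownian motion, P(M_t ≥ a) = 2 · P(B_t ≥ a) for a ≥ 0. Since B_t ~ N(0, t), P(B_t ≥ 4.31) = 1 − Φ(4.31/√t) = 1 − Φ(4.31/√19.96) = 1 − Φ(0.9647). So
  P(M_{19.96} ≥ 4.31) = 2(1 − Φ(0.9647)) ≈ 0.3347.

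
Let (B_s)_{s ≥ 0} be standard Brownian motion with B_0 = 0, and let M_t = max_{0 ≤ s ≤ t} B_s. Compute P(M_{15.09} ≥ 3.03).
P(M_{15.09} ≥ 3.03) = 2·P(B_{15.09} ≥ 3.03) = 2(1 − Φ(3.03/√15.09)) ≈ 0.4354

By the reflection principle for Brownian motion, P(M_t ≥ a) = 2 · P(B_t ≥ a) for a ≥ 0. Since B_t ~ N(0, t), P(B_t ≥ 3.03) = 1 − Φ(3.03/√t) = 1 − Φ(3.03/√15.09) = 1 − Φ(0.7800). So
  P(M_{15.09} ≥ 3.03) = 2(1 − Φ(0.7800)) ≈ 0.4354.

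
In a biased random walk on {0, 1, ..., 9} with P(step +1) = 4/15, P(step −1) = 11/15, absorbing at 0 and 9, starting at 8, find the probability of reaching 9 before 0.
P(hit 9 before 0) = (1 − (11/4)^8) / (1 − (11/4)^9) = 122453340/336812221

Let u_k denote P(reach 9 before 0 | start at k). Boundary: u_0 = 0, u_9 = 1. Recurrence: u_k = 4/15·u_{k+1} + 11/15·u_{k-1} for 1 ≤ k ≤ 8. Try u_k = A + B·r^k with r = q/p = (11/15)/(4/15) = 11/4. Substitution satisfies the recurrence; boundary conditions give:
  u_k = (1 − r^k) / (1 − r^N) = (1 − (11/4)^8) / (1 − (11/4)^9) = 122453340/336812221.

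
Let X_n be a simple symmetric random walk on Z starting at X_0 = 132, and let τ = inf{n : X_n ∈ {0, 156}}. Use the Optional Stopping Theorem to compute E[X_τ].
E[X_τ] = 132

X_n is a martingale and τ is a bounded-mean stopping time (indeed τ is finite a.s. with bounded expectation since the walk is in a bounded region). By the OST, E[X_τ] = E[X_0] = 132. Equivalently: E[X_τ] = 156 · P(hit 156 first) + 0 · P(hit 0 first) = 156 · (132/156) = 132.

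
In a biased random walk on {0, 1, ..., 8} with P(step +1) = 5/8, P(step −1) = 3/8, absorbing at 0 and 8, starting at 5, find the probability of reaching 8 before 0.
P(hit 8 before 0) = (1 − (3/5)^5) / (1 − (3/5)^8) = 180125/192032

Let u_k denote P(reach 8 before 0 | start at k). Boundary: u_0 = 0, u_8 = 1. Recurrence: u_k = 5/8·u_{k+1} + 3/8·u_{k-1} for 1 ≤ k ≤ 7. Try u_k = A + B·r^k with r = q/p = (3/8)/(5/8) = 3/5. Substitution satisfies the recurrence; boundary conditions give:
  u_k = (1 − r^k) / (1 − r^N) = (1 − (3/5)^5) / (1 − (3/5)^8) = 180125/192032.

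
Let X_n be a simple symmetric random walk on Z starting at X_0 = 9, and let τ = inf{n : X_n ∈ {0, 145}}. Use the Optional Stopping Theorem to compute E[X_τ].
E[X_τ] = 9

X_n is a martingale and τ is a bounded-mean stopping time (indeed τ is finite a.s. with bounded expectation since the walk is in a bounded region). By the OST, E[X_τ] = E[X_0] = 9. Equivalently: E[X_τ] = 145 · P(hit 145 first) + 0 · P(hit 0 first) = 145 · (9/145) = 9.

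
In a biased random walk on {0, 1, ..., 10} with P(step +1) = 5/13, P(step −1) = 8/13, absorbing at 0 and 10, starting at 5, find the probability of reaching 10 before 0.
P(hit 10 before 0) = (1 − (8/5)^5) / (1 − (8/5)^10) = 3125/35893

Let u_k denote P(reach 10 before 0 | start at k). Boundary: u_0 = 0, u_10 = 1. Recurrence: u_k = 5/13·u_{k+1} + 8/13·u_{k-1} for 1 ≤ k ≤ 9. Try u_k = A + B·r^k with r = q/p = (8/13)/(5/13) = 8/5. Substitution satisfies the recurrence; boundary conditions give:
  u_k = (1 − r^k) / (1 − r^N) = (1 − (8/5)^5) / (1 − (8/5)^10) = 3125/35893.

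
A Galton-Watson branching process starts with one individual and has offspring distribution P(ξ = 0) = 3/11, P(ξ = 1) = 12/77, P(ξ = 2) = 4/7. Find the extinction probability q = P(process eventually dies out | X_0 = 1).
q = 21/44

The pgf is f(s) = 3/11 + 12/77·s + 4/7·s². The extinction probability q is the smallest fixed point of f in [0, 1]. Setting s = f(s):
  4/7·s² + (12/77 − 1)·s + 3/11 = 0
  4/7·s² − (3/11 + 4/7)·s + 3/11 = 0
which factors as (s − 1)·(4/7·s − 3/11) = 0, giving roots s = 1 and s = (3/11)/(4/7) = 21/44.
Mean offspring μ = 12/77 + 2·4/7 = 100/77 > 1 (supercritical), so q < 1. The extinction probability is the smaller root: q = (3/11)/(4/7) = 21/44.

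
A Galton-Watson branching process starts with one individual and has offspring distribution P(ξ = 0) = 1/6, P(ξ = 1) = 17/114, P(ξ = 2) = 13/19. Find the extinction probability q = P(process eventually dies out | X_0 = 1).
q = 19/78

The pgf is f(s) = 1/6 + 17/114·s + 13/19·s². The extinction probability q is the smallest fixed point of f in [0, 1]. Setting s = f(s):
  13/19·s² + (17/114 − 1)·s + 1/6 = 0
  13/19·s² − (1/6 + 13/19)·s + 1/6 = 0
which factors as (s − 1)·(13/19·s − 1/6) = 0, giving roots s = 1 and s = (1/6)/(13/19) = 19/78.
Mean offspring μ = 17/114 + 2·13/19 = 173/114 > 1 (supercritical), so q < 1. The extinction probability is the smaller root: q = (1/6)/(13/19) = 19/78.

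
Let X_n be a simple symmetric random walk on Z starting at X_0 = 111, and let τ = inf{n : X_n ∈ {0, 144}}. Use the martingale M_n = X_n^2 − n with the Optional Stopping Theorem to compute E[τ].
E[τ] = 3663

M_n = X_n^2 − n is a martingale (since E[X_{n+1}^2 | F_n] = X_n^2 + 1). By OST (τ has finite mean in a bounded region), E[M_τ] = E[M_0] = X_0^2 − 0 = 111^2 = 12321. Also E[M_τ] = E[X_τ^2] − E[τ]. The walk exits at 0 or 144, with P(hit 144 first) = 111/144, so E[X_τ^2] = 144^2 · 111/144 + 0 = 15984. Thus E[τ] = E[X_τ^2] − E[M_τ] = 15984 − 12321 = 3663 = 111(144 − 111) = 3663.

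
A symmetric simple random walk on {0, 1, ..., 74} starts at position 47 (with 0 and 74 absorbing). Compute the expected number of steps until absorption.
E[τ | X_0 = 47] = 1269

Let v_k = E[τ | X_0 = k]. Boundary: v_0 = v_74 = 0. Recurrence: v_k = 1 + (v_{k-1} + v_{k+1})/2 for 1 ≤ k ≤ 73. The particular solution to v_k − (v_{k-1} + v_{k+1})/2 = 1 is v_k = −k^2. Adding homogeneous solution A + B k and matching boundaries gives v_k = k (74 − k). Substituting k = 47: v_47 = 47 · 27 = 1269.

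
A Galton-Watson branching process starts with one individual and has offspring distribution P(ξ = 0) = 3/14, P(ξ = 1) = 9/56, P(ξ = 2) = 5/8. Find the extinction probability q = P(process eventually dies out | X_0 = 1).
q = 12/35

The pgf is f(s) = 3/14 + 9/56·s + 5/8·s². The extinction probability q is the smallest fixed point of f in [0, 1]. Setting s = f(s):
  5/8·s² + (9/56 − 1)·s + 3/14 = 0
  5/8·s² − (3/14 + 5/8)·s + 3/14 = 0
which factors as (s − 1)·(5/8·s − 3/14) = 0, giving roots s = 1 and s = (3/14)/(5/8) = 12/35.
Mean offspring μ = 9/56 + 2·5/8 = 79/56 > 1 (supercritical), so q < 1. The extinction probability is the smaller root: q = (3/14)/(5/8) = 12/35.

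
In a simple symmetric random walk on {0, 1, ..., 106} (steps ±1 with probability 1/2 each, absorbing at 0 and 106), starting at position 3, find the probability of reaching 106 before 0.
P(hit 106 before 0) = 3/106

Let u_k = P(hit 106 before 0 | start at k). Then u_0 = 0, u_106 = 1, and u_k = u_{k-1}/2 + u_{k+1}/2 for 1 ≤ k ≤ 105. This harmonic recurrence is solved by u_k = k/106, giving u_3 = 3/106.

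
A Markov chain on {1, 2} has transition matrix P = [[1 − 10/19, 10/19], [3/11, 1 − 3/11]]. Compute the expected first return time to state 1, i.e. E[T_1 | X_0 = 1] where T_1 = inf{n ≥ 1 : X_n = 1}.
E[T_1 | X_0 = 1] = 1/π_1 = 167/57

For an irreducible recurrent Markov chain with stationary distribution π, E[T_i | X_0 = i] = 1/π_i (Kac's formula). Here π_1 = (3/11)/(10/19 + 3/11) = (3/11)/(167/209) = 57/167, so E[T_1 | X_0 = 1] = 1/π_1 = (10/19 + 3/11)/(3/11) = (167/209)/(3/11) = 167/57.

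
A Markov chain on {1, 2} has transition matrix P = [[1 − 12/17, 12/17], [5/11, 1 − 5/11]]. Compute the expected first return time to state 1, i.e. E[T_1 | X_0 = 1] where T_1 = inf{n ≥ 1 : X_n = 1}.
E[T_1 | X_0 = 1] = 1/π_1 = 217/85

For an irreducible recurrent Markov chain with stationary distribution π, E[T_i | X_0 = i] = 1/π_i (Kac's formula). Here π_1 = (5/11)/(12/17 + 5/11) = (5/11)/(217/187) = 85/217, so E[T_1 | X_0 = 1] = 1/π_1 = (12/17 + 5/11)/(5/11) = (217/187)/(5/11) = 217/85.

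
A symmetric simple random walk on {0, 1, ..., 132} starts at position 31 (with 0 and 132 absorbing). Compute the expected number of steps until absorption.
E[τ | X_0 = 31] = 3131

Let v_k = E[τ | X_0 = k]. Boundary: v_0 = v_132 = 0. Recurrence: v_k = 1 + (v_{k-1} + v_{k+1})/2 for 1 ≤ k ≤ 131. The particular solution to v_k − (v_{k-1} + v_{k+1})/2 = 1 is v_k = −k^2. Adding homogeneous solution A + B k and matching boundaries gives v_k = k (132 − k). Substituting k = 31: v_31 = 31 · 101 = 3131.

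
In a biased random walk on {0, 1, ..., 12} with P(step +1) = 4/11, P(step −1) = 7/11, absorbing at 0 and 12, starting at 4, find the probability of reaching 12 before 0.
P(hit 12 before 0) = (1 − (7/4)^4) / (1 − (7/4)^12) = 65536/6444993

Let u_k denote P(reach 12 before 0 | start at k). Boundary: u_0 = 0, u_12 = 1. Recurrence: u_k = 4/11·u_{k+1} + 7/11·u_{k-1} for 1 ≤ k ≤ 11. Try u_k = A + B·r^k with r = q/p = (7/11)/(4/11) = 7/4. Substitution satisfies the recurrence; boundary conditions give:
  u_k = (1 − r^k) / (1 − r^N) = (1 − (7/4)^4) / (1 − (7/4)^12) = 65536/6444993.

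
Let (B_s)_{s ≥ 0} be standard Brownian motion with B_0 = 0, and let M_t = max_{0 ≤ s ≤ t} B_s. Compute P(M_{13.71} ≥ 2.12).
P(M_{13.71} ≥ 2.12) = 2·P(B_{13.71} ≥ 2.12) = 2(1 − Φ(2.12/√13.71)) ≈ 0.5669

By the reflection principle for Brownian motion, P(M_t ≥ a) = 2 · P(B_t ≥ a) for a ≥ 0. Since B_t ~ N(0, t), P(B_t ≥ 2.12) = 1 − Φ(2.12/√t) = 1 − Φ(2.12/√13.71) = 1 − Φ(0.5726). So
  P(M_{13.71} ≥ 2.12) = 2(1 − Φ(0.5726)) ≈ 0.5669.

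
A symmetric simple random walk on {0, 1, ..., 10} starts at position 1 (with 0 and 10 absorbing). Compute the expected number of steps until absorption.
E[τ | X_0 = 1] = 9

Let v_k = E[τ | X_0 = k]. Boundary: v_0 = v_10 = 0. Recurrence: v_k = 1 + (v_{k-1} + v_{k+1})/2 for 1 ≤ k ≤ 9. The particular solution to v_k − (v_{k-1} + v_{k+1})/2 = 1 is v_k = −k^2. Adding homogeneous solution A + B k and matching boundaries gives v_k = k (10 − k). Substituting k = 1: v_1 = 1 · 9 = 9.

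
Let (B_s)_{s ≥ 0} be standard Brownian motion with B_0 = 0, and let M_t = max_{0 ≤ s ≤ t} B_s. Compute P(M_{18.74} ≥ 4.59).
P(M_{18.74} ≥ 4.59) = 2·P(B_{18.74} ≥ 4.59) = 2(1 − Φ(4.59/√18.74)) ≈ 0.2890

By the reflection principle for Brownian motion, P(M_t ≥ a) = 2 · P(B_t ≥ a) for a ≥ 0. Since B_t ~ N(0, t), P(B_t ≥ 4.59) = 1 − Φ(4.59/√t) = 1 − Φ(4.59/√18.74) = 1 − Φ(1.0603). So
  P(M_{18.74} ≥ 4.59) = 2(1 − Φ(1.0603)) ≈ 0.2890.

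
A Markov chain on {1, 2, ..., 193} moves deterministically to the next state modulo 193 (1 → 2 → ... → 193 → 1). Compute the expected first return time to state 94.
E[T_94 | X_0 = 94] = 193

The chain cycles deterministically, so starting at state 94 it returns in exactly 193 steps. Equivalently, the stationary distribution is uniform π_j = 1/193 for every state j, so by Kac's formula E[T_94] = 1/π_94 = 193.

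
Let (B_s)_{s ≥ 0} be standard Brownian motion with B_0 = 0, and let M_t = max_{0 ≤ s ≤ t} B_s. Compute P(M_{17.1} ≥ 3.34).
P(M_{17.1} ≥ 3.34) = 2·P(B_{17.1} ≥ 3.34) = 2(1 − Φ(3.34/√17.1)) ≈ 0.4193

By the reflection principle for Brownian motion, P(M_t ≥ a) = 2 · P(B_t ≥ a) for a ≥ 0. Since B_t ~ N(0, t), P(B_t ≥ 3.34) = 1 − Φ(3.34/√t) = 1 − Φ(3.34/√17.1) = 1 − Φ(0.8077). So
  P(M_{17.1} ≥ 3.34) = 2(1 − Φ(0.8077)) ≈ 0.4193.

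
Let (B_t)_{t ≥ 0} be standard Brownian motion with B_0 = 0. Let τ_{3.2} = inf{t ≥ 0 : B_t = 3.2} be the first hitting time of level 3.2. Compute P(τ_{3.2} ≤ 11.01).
P(τ_{3.2} ≤ 11.01) = 2(1 − Φ(3.2/√11.01)) = 2(1 − Φ(0.9644)) ≈ 0.3348

By the reflection principle for standard BM, P(τ_b ≤ t) = 2 · P(B_t ≥ b). Since B_t ~ N(0, t), P(B_t ≥ 3.2) = 1 − Φ(3.2/√t) = 1 − Φ(3.2/√11.01) = 1 − Φ(0.9644) ≈ 0.16742. Doubling: P(τ_{3.2} ≤ 11.01) ≈ 2 · 0.16742 = 0.33484 ≈ 0.3348.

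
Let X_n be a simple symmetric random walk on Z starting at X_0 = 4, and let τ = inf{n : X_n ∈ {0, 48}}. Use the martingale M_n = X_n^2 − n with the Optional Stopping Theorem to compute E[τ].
E[τ] = 176

M_n = X_n^2 − n is a martingale (since E[X_{n+1}^2 | F_n] = X_n^2 + 1). By OST (τ has finite mean in a bounded region), E[M_τ] = E[M_0] = X_0^2 − 0 = 4^2 = 16. Also E[M_τ] = E[X_τ^2] − E[τ]. The walk exits at 0 or 48, with P(hit 48 first) = 4/48, so E[X_τ^2] = 48^2 · 4/48 + 0 = 192. Thus E[τ] = E[X_τ^2] − E[M_τ] = 192 − 16 = 176 = 4(48 − 4) = 176.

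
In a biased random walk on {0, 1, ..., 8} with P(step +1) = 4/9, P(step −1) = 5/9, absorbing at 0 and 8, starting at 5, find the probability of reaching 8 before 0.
P(hit 8 before 0) = (1 − (5/4)^5) / (1 − (5/4)^8) = 134464/325089

Let u_k denote P(reach 8 before 0 | start at k). Boundary: u_0 = 0, u_8 = 1. Recurrence: u_k = 4/9·u_{k+1} + 5/9·u_{k-1} for 1 ≤ k ≤ 7. Try u_k = A + B·r^k with r = q/p = (5/9)/(4/9) = 5/4. Substitution satisfies the recurrence; boundary conditions give:
  u_k = (1 − r^k) / (1 − r^N) = (1 − (5/4)^5) / (1 − (5/4)^8) = 134464/325089.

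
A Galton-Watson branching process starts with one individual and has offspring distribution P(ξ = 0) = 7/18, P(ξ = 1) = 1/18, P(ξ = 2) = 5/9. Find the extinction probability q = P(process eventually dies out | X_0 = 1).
q = 7/10

The pgf is f(s) = 7/18 + 1/18·s + 5/9·s². The extinction probability q is the smallest fixed point of f in [0, 1]. Setting s = f(s):
  5/9·s² + (1/18 − 1)·s + 7/18 = 0
  5/9·s² − (7/18 + 5/9)·s + 7/18 = 0
which factors as (s − 1)·(5/9·s − 7/18) = 0, giving roots s = 1 and s = (7/18)/(5/9) = 7/10.
Mean offspring μ = 1/18 + 2·5/9 = 7/6 > 1 (supercritical), so q < 1. The extinction probability is the smaller root: q = (7/18)/(5/9) = 7/10.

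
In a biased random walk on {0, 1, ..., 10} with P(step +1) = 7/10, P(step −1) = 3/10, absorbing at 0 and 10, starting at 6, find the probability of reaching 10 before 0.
P(hit 10 before 0) = (1 − (3/7)^6) / (1 − (3/7)^10) = 7018123/7060405

Let u_k denote P(reach 10 before 0 | start at k). Boundary: u_0 = 0, u_10 = 1. Recurrence: u_k = 7/10·u_{k+1} + 3/10·u_{k-1} for 1 ≤ k ≤ 9. Try u_k = A + B·r^k with r = q/p = (3/10)/(7/10) = 3/7. Substitution satisfies the recurrence; boundary conditions give:
  u_k = (1 − r^k) / (1 − r^N) = (1 − (3/7)^6) / (1 − (3/7)^10) = 7018123/7060405.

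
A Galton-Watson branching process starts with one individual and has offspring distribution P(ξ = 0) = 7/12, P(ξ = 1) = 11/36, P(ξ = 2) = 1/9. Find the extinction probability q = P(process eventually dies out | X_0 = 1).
q = 1

Mean offspring μ = 0·7/12 + 1·11/36 + 2·1/9 = 19/36 ≤ 1. For μ ≤ 1 with offspring not concentrated at 1, the Galton-Watson process goes extinct almost surely, so q = 1.
(Algebraic check: The pgf is f(s) = 7/12 + 11/36·s + 1/9·s². The extinction probability q is the smallest fixed point of f in [0, 1]. Setting s = f(s):
  1/9·s² + (11/36 − 1)·s + 7/12 = 0
  1/9·s² − (7/12 + 1/9)·s + 7/12 = 0
which factors as (s − 1)·(1/9·s − 7/12) = 0, giving roots s = 1 and s = (7/12)/(1/9) = 21/4. Since 21/4 ≥ 1, the smallest root in [0, 1] is s = 1.)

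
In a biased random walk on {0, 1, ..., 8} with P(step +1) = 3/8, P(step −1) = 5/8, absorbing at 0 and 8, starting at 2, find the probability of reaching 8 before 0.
P(hit 8 before 0) = (1 − (5/3)^2) / (1 − (5/3)^8) = 729/24004

Let u_k denote P(reach 8 before 0 | start at k). Boundary: u_0 = 0, u_8 = 1. Recurrence: u_k = 3/8·u_{k+1} + 5/8·u_{k-1} for 1 ≤ k ≤ 7. Try u_k = A + B·r^k with r = q/p = (5/8)/(3/8) = 5/3. Substitution satisfies the recurrence; boundary conditions give:
  u_k = (1 − r^k) / (1 − r^N) = (1 − (5/3)^2) / (1 − (5/3)^8) = 729/24004.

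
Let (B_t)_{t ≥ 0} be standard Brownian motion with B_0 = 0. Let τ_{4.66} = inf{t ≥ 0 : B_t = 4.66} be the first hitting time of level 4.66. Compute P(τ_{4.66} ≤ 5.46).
P(τ_{4.66} ≤ 5.46) = 2(1 − Φ(4.66/√5.46)) = 2(1 − Φ(1.9943)) ≈ 0.0461

By the reflection principle for standard BM, P(τ_b ≤ t) = 2 · P(B_t ≥ b). Since B_t ~ N(0, t), P(B_t ≥ 4.66) = 1 − Φ(4.66/√t) = 1 − Φ(4.66/√5.46) = 1 − Φ(1.9943) ≈ 0.02306. Doubling: P(τ_{4.66} ≤ 5.46) ≈ 2 · 0.02306 = 0.04612 ≈ 0.0461.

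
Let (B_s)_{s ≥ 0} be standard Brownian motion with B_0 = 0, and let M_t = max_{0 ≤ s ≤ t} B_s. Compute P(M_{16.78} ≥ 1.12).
P(M_{16.78} ≥ 1.12) = 2·P(B_{16.78} ≥ 1.12) = 2(1 − Φ(1.12/√16.78)) ≈ 0.7845

By the reflection principle for Brownian motion, P(M_t ≥ a) = 2 · P(B_t ≥ a) for a ≥ 0. Since B_t ~ N(0, t), P(B_t ≥ 1.12) = 1 − Φ(1.12/√t) = 1 − Φ(1.12/√16.78) = 1 − Φ(0.2734). So
  P(M_{16.78} ≥ 1.12) = 2(1 − Φ(0.2734)) ≈ 0.7845.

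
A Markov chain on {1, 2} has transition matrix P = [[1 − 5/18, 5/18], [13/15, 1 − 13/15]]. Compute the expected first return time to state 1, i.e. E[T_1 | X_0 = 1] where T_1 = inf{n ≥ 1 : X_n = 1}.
E[T_1 | X_0 = 1] = 1/π_1 = 103/78

For an irreducible recurrent Markov chain with stationary distribution π, E[T_i | X_0 = i] = 1/π_i (Kac's formula). Here π_1 = (13/15)/(5/18 + 13/15) = (13/15)/(103/90) = 78/103, so E[T_1 | X_0 = 1] = 1/π_1 = (5/18 + 13/15)/(13/15) = (103/90)/(13/15) = 103/78.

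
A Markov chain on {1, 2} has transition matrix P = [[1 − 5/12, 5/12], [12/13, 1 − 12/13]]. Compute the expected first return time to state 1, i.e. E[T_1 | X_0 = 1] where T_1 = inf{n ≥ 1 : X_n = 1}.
E[T_1 | X_0 = 1] = 1/π_1 = 209/144

For an irreducible recurrent Markov chain with stationary distribution π, E[T_i | X_0 = i] = 1/π_i (Kac's formula). Here π_1 = (12/13)/(5/12 + 12/13) = (12/13)/(209/156) = 144/209, so E[T_1 | X_0 = 1] = 1/π_1 = (5/12 + 12/13)/(12/13) = (209/156)/(12/13) = 209/144.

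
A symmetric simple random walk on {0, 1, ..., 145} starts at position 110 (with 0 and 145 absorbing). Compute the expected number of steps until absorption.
E[τ | X_0 = 110] = 3850

Let v_k = E[τ | X_0 = k]. Boundary: v_0 = v_145 = 0. Recurrence: v_k = 1 + (v_{k-1} + v_{k+1})/2 for 1 ≤ k ≤ 144. The particular solution to v_k − (v_{k-1} + v_{k+1})/2 = 1 is v_k = −k^2. Adding homogeneous solution A + B k and matching boundaries gives v_k = k (145 − k). Substituting k = 110: v_110 = 110 · 35 = 3850.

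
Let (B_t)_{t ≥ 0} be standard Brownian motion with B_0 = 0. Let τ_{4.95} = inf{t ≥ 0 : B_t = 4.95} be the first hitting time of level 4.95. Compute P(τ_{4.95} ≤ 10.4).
P(τ_{4.95} ≤ 10.4) = 2(1 − Φ(4.95/√10.4)) = 2(1 − Φ(1.5349)) ≈ 0.1248

By the reflection principle for standard BM, P(τ_b ≤ t) = 2 · P(B_t ≥ b). Since B_t ~ N(0, t), P(B_t ≥ 4.95) = 1 − Φ(4.95/√t) = 1 − Φ(4.95/√10.4) = 1 − Φ(1.5349) ≈ 0.06240. Doubling: P(τ_{4.95} ≤ 10.4) ≈ 2 · 0.06240 = 0.12480 ≈ 0.1248.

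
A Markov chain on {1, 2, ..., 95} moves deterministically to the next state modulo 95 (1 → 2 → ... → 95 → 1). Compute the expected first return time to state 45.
E[T_45 | X_0 = 45] = 95

The chain cycles deterministically, so starting at state 45 it returns in exactly 95 steps. Equivalently, the stationary distribution is uniform π_j = 1/95 for every state j, so by Kac's formula E[T_45] = 1/π_45 = 95.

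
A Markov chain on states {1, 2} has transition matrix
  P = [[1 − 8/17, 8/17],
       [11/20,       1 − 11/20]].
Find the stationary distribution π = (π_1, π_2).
π_1 = 187/347, π_2 = 160/347

Solve πP = π with π_1 + π_2 = 1. From πP = π: π_1 · (1 − 8/17) + π_2 · 11/20 = π_1 ⇒ π_2 · 11/20 = π_1 · 8/17 ⇒ π_2/π_1 = (8/17)/(11/20) = 160/187. Together with π_1 + π_2 = 1:
  π_1 = (11/20)/(8/17 + 11/20) = (11/20)/(347/340) = 187/347,
  π_2 = (8/17)/(8/17 + 11/20) = (8/17)/(347/340) = 160/347.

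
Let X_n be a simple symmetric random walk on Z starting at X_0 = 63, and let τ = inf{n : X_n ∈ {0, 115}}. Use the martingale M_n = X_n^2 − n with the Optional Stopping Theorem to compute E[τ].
E[τ] = 3276

M_n = X_n^2 − n is a martingale (since E[X_{n+1}^2 | F_n] = X_n^2 + 1). By OST (τ has finite mean in a bounded region), E[M_τ] = E[M_0] = X_0^2 − 0 = 63^2 = 3969. Also E[M_τ] = E[X_τ^2] − E[τ]. The walk exits at 0 or 115, with P(hit 115 first) = 63/115, so E[X_τ^2] = 115^2 · 63/115 + 0 = 7245. Thus E[τ] = E[X_τ^2] − E[M_τ] = 7245 − 3969 = 3276 = 63(115 − 63) = 3276.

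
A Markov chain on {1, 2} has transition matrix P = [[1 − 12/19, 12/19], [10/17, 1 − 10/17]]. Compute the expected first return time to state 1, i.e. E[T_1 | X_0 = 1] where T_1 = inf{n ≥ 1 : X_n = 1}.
E[T_1 | X_0 = 1] = 1/π_1 = 197/95

For an irreducible recurrent Markov chain with stationary distribution π, E[T_i | X_0 = i] = 1/π_i (Kac's formula). Here π_1 = (10/17)/(12/19 + 10/17) = (10/17)/(394/323) = 95/197, so E[T_1 | X_0 = 1] = 1/π_1 = (12/19 + 10/17)/(10/17) = (394/323)/(10/17) = 197/95.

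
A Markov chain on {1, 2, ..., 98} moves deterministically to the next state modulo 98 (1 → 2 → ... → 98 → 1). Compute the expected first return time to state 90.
E[T_90 | X_0 = 90] = 98

The chain cycles deterministically, so starting at state 90 it returns in exactly 98 steps. Equivalently, the stationary distribution is uniform π_j = 1/98 for every state j, so by Kac's formula E[T_90] = 1/π_90 = 98.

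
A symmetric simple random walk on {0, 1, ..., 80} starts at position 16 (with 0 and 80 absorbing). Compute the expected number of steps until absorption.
E[τ | X_0 = 16] = 1024

Let v_k = E[τ | X_0 = k]. Boundary: v_0 = v_80 = 0. Recurrence: v_k = 1 + (v_{k-1} + v_{k+1})/2 for 1 ≤ k ≤ 79. The particular solution to v_k − (v_{k-1} + v_{k+1})/2 = 1 is v_k = −k^2. Adding homogeneous solution A + B k and matching boundaries gives v_k = k (80 − k). Substituting k = 16: v_16 = 16 · 64 = 1024.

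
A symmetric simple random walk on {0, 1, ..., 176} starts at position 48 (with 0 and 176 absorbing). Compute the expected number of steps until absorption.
E[τ | X_0 = 48] = 6144

Let v_k = E[τ | X_0 = k]. Boundary: v_0 = v_176 = 0. Recurrence: v_k = 1 + (v_{k-1} + v_{k+1})/2 for 1 ≤ k ≤ 175. The particular solution to v_k − (v_{k-1} + v_{k+1})/2 = 1 is v_k = −k^2. Adding homogeneous solution A + B k and matching boundaries gives v_k = k (176 − k). Substituting k = 48: v_48 = 48 · 128 = 6144.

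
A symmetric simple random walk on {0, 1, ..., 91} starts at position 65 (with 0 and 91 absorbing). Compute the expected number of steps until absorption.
E[τ | X_0 = 65] = 1690

Let v_k = E[τ | X_0 = k]. Boundary: v_0 = v_91 = 0. Recurrence: v_k = 1 + (v_{k-1} + v_{k+1})/2 for 1 ≤ k ≤ 90. The particular solution to v_k − (v_{k-1} + v_{k+1})/2 = 1 is v_k = −k^2. Adding homogeneous solution A + B k and matching boundaries gives v_k = k (91 − k). Substituting k = 65: v_65 = 65 · 26 = 1690.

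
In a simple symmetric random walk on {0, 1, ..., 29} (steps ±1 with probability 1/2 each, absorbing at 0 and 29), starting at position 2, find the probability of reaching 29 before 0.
P(hit 29 before 0) = 2/29

Let u_k = P(hit 29 before 0 | start at k). Then u_0 = 0, u_29 = 1, and u_k = u_{k-1}/2 + u_{k+1}/2 for 1 ≤ k ≤ 28. This harmonic recurrence is solved by u_k = k/29, giving u_2 = 2/29.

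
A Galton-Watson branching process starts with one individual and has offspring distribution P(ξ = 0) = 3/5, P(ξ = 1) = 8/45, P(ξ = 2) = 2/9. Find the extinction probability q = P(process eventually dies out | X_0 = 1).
q = 1

Mean offspring μ = 0·3/5 + 1·8/45 + 2·2/9 = 28/45 ≤ 1. For μ ≤ 1 with offspring not concentrated at 1, the Galton-Watson process goes extinct almost surely, so q = 1.
(Algebraic check: The pgf is f(s) = 3/5 + 8/45·s + 2/9·s². The extinction probability q is the smallest fixed point of f in [0, 1]. Setting s = f(s):
  2/9·s² + (8/45 − 1)·s + 3/5 = 0
  2/9·s² − (3/5 + 2/9)·s + 3/5 = 0
which factors as (s − 1)·(2/9·s − 3/5) = 0, giving roots s = 1 and s = (3/5)/(2/9) = 27/10. Since 27/10 ≥ 1, the smallest root in [0, 1] is s = 1.)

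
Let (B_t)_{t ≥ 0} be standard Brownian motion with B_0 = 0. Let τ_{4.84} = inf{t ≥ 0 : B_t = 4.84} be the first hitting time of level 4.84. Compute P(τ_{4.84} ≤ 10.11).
P(τ_{4.84} ≤ 10.11) = 2(1 − Φ(4.84/√10.11)) = 2(1 − Φ(1.5222)) ≈ 0.1280

By the reflection principle for standard BM, P(τ_b ≤ t) = 2 · P(B_t ≥ b). Since B_t ~ N(0, t), P(B_t ≥ 4.84) = 1 − Φ(4.84/√t) = 1 − Φ(4.84/√10.11) = 1 − Φ(1.5222) ≈ 0.06398. Doubling: P(τ_{4.84} ≤ 10.11) ≈ 2 · 0.06398 = 0.12796 ≈ 0.1280.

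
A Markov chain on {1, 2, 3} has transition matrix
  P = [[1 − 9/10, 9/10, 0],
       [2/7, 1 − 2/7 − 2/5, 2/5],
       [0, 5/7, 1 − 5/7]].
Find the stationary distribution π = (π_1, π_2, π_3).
π = (500/2957, 1575/2957, 882/2957)

This is a birth-death chain on three states, which satisfies detailed balance: π_1 · P_{12} = π_2 · P_{21} and π_2 · P_{23} = π_3 · P_{32}.
From π_1 · 9/10 = π_2 · 2/7: π_2/π_1 = (9/10)/(2/7) = 63/20.
From π_2 · 2/5 = π_3 · 5/7: π_3/π_2 = (2/5)/(5/7) = 14/25.
Take π_1 proportional to 1; then unnormalized π = (1, 63/20, 441/250). Normalize by dividing by the sum 2957/500:
  π = (500/2957, 1575/2957, 882/2957).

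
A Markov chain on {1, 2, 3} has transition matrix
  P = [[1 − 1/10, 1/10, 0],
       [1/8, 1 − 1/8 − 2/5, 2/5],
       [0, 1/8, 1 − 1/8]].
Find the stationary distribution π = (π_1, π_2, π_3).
π = (25/109, 20/109, 64/109)

This is a birth-death chain on three states, which satisfies detailed balance: π_1 · P_{12} = π_2 · P_{21} and π_2 · P_{23} = π_3 · P_{32}.
From π_1 · 1/10 = π_2 · 1/8: π_2/π_1 = (1/10)/(1/8) = 4/5.
From π_2 · 2/5 = π_3 · 1/8: π_3/π_2 = (2/5)/(1/8) = 16/5.
Take π_1 proportional to 1; then unnormalized π = (1, 4/5, 64/25). Normalize by dividing by the sum 109/25:
  π = (25/109, 20/109, 64/109).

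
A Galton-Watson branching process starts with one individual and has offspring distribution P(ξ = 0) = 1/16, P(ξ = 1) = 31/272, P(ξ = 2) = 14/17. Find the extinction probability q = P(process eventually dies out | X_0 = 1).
q = 17/224

The pgf is f(s) = 1/16 + 31/272·s + 14/17·s². The extinction probability q is the smallest fixed point of f in [0, 1]. Setting s = f(s):
  14/17·s² + (31/272 − 1)·s + 1/16 = 0
  14/17·s² − (1/16 + 14/17)·s + 1/16 = 0
which factors as (s − 1)·(14/17·s − 1/16) = 0, giving roots s = 1 and s = (1/16)/(14/17) = 17/224.
Mean offspring μ = 31/272 + 2·14/17 = 479/272 > 1 (supercritical), so q < 1. The extinction probability is the smaller root: q = (1/16)/(14/17) = 17/224.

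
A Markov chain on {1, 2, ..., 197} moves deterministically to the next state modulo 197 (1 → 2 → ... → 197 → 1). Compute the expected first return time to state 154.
E[T_154 | X_0 = 154] = 197

The chain cycles deterministically, so starting at state 154 it returns in exactly 197 steps. Equivalently, the stationary distribution is uniform π_j = 1/197 for every state j, so by Kac's formula E[T_154] = 1/π_154 = 197.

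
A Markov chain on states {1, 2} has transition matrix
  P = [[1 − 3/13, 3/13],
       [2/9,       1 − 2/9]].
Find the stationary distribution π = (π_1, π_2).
π_1 = 26/53, π_2 = 27/53

Solve πP = π with π_1 + π_2 = 1. From πP = π: π_1 · (1 − 3/13) + π_2 · 2/9 = π_1 ⇒ π_2 · 2/9 = π_1 · 3/13 ⇒ π_2/π_1 = (3/13)/(2/9) = 27/26. Together with π_1 + π_2 = 1:
  π_1 = (2/9)/(3/13 + 2/9) = (2/9)/(53/117) = 26/53,
  π_2 = (3/13)/(3/13 + 2/9) = (3/13)/(53/117) = 27/53.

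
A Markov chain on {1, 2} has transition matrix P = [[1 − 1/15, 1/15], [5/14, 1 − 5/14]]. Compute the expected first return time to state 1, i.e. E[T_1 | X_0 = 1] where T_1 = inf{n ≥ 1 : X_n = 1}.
E[T_1 | X_0 = 1] = 1/π_1 = 89/75

For an irreducible recurrent Markov chain with stationary distribution π, E[T_i | X_0 = i] = 1/π_i (Kac's formula). Here π_1 = (5/14)/(1/15 + 5/14) = (5/14)/(89/210) = 75/89, so E[T_1 | X_0 = 1] = 1/π_1 = (1/15 + 5/14)/(5/14) = (89/210)/(5/14) = 89/75.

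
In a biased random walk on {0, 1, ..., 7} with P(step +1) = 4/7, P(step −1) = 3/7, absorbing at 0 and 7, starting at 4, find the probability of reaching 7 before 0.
P(hit 7 before 0) = (1 − (3/4)^4) / (1 − (3/4)^7) = 11200/14197

Let u_k denote P(reach 7 before 0 | start at k). Boundary: u_0 = 0, u_7 = 1. Recurrence: u_k = 4/7·u_{k+1} + 3/7·u_{k-1} for 1 ≤ k ≤ 6. Try u_k = A + B·r^k with r = q/p = (3/7)/(4/7) = 3/4. Substitution satisfies the recurrence; boundary conditions give:
  u_k = (1 − r^k) / (1 − r^N) = (1 − (3/4)^4) / (1 − (3/4)^7) = 11200/14197.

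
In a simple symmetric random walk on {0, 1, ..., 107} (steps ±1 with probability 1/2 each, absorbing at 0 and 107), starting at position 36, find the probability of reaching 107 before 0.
P(hit 107 before 0) = 36/107

Let u_k = P(hit 107 before 0 | start at k). Then u_0 = 0, u_107 = 1, and u_k = u_{k-1}/2 + u_{k+1}/2 for 1 ≤ k ≤ 106. This harmonic recurrence is solved by u_k = k/107, giving u_36 = 36/107.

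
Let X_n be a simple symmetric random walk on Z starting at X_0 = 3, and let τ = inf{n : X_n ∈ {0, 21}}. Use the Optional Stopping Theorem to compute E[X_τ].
E[X_τ] = 3

X_n is a martingale and τ is a bounded-mean stopping time (indeed τ is finite a.s. with bounded expectation since the walk is in a bounded region). By the OST, E[X_τ] = E[X_0] = 3. Equivalently: E[X_τ] = 21 · P(hit 21 first) + 0 · P(hit 0 first) = 21 · (3/21) = 3.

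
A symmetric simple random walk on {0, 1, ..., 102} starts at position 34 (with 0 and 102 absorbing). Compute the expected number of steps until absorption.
E[τ | X_0 = 34] = 2312

Let v_k = E[τ | X_0 = k]. Boundary: v_0 = v_102 = 0. Recurrence: v_k = 1 + (v_{k-1} + v_{k+1})/2 for 1 ≤ k ≤ 101. The particular solution to v_k − (v_{k-1} + v_{k+1})/2 = 1 is v_k = −k^2. Adding homogeneous solution A + B k and matching boundaries gives v_k = k (102 − k). Substituting k = 34: v_34 = 34 · 68 = 2312.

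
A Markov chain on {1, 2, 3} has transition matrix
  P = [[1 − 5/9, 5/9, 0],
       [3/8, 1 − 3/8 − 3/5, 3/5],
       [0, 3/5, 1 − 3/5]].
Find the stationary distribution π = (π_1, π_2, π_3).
π = (27/107, 40/107, 40/107)

This is a birth-death chain on three states, which satisfies detailed balance: π_1 · P_{12} = π_2 · P_{21} and π_2 · P_{23} = π_3 · P_{32}.
From π_1 · 5/9 = π_2 · 3/8: π_2/π_1 = (5/9)/(3/8) = 40/27.
From π_2 · 3/5 = π_3 · 3/5: π_3/π_2 = (3/5)/(3/5) = 1.
Take π_1 proportional to 1; then unnormalized π = (1, 40/27, 40/27). Normalize by dividing by the sum 107/27:
  π = (27/107, 40/107, 40/107).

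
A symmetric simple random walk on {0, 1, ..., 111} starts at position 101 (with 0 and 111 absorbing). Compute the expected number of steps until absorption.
E[τ | X_0 = 101] = 1010

Let v_k = E[τ | X_0 = k]. Boundary: v_0 = v_111 = 0. Recurrence: v_k = 1 + (v_{k-1} + v_{k+1})/2 for 1 ≤ k ≤ 110. The particular solution to v_k − (v_{k-1} + v_{k+1})/2 = 1 is v_k = −k^2. Adding homogeneous solution A + B k and matching boundaries gives v_k = k (111 − k). Substituting k = 101: v_101 = 101 · 10 = 1010.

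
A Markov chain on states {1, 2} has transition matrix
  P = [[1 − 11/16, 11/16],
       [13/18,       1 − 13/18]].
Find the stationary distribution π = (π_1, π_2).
π_1 = 104/203, π_2 = 99/203

Solve πP = π with π_1 + π_2 = 1. From πP = π: π_1 · (1 − 11/16) + π_2 · 13/18 = π_1 ⇒ π_2 · 13/18 = π_1 · 11/16 ⇒ π_2/π_1 = (11/16)/(13/18) = 99/104. Together with π_1 + π_2 = 1:
  π_1 = (13/18)/(11/16 + 13/18) = (13/18)/(203/144) = 104/203,
  π_2 = (11/16)/(11/16 + 13/18) = (11/16)/(203/144) = 99/203.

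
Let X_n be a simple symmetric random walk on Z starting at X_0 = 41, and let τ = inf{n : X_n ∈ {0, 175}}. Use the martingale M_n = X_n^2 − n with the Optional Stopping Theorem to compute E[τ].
E[τ] = 5494

M_n = X_n^2 − n is a martingale (since E[X_{n+1}^2 | F_n] = X_n^2 + 1). By OST (τ has finite mean in a bounded region), E[M_τ] = E[M_0] = X_0^2 − 0 = 41^2 = 1681. Also E[M_τ] = E[X_τ^2] − E[τ]. The walk exits at 0 or 175, with P(hit 175 first) = 41/175, so E[X_τ^2] = 175^2 · 41/175 + 0 = 7175. Thus E[τ] = E[X_τ^2] − E[M_τ] = 7175 − 1681 = 5494 = 41(175 − 41) = 5494.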